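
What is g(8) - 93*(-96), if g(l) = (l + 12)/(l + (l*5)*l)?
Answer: 732101/82 ≈ 8928.1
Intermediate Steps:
g(l) = (12 + l)/(l + 5*l**2) (g(l) = (12 + l)/(l + (5*l)*l) = (12 + l)/(l + 5*l**2))
g(8) - 93*(-96) = (12 + 8)/(8*(1 + 5*8)) - 93*(-96) = (1/8)*20/(1 + 40) + 8928 = (1/8)*20/41 + 8928 = (1/8)*(1/41)*20 + 8928 = 5/82 + 8928 = 732101/82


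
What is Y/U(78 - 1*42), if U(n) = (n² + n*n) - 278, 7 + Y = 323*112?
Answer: 36169/2314 ≈ 15.631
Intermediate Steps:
Y = 36169 (Y = -7 + 323*112 = -7 + 36176 = 36169)
U(n) = -278 + 2*n² (U(n) = (n² + n²) - 278 = 2*n² - 278 = -278 + 2*n²)
Y/U(78 - 1*42) = 36169/(-278 + 2*(78 - 1*42)²) = 36169/(-278 + 2*(78 - 42)²) = 36169/(-278 + 2*36²) = 36169/(-278 + 2*1296) = 36169/(-278 + 2592) = 36169/2314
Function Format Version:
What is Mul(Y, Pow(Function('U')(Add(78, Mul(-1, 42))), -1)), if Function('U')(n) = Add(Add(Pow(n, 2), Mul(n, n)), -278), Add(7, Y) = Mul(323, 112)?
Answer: Rational(36169, 2314) ≈ 15.631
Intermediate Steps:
Y = 36169 (Y = Add(-7, Mul(323, 112)) = Add(-7, 36176) = 36169)
Function('U')(n) = Add(-278, Mul(2, Pow(n, 2))) (Function('U')(n) = Add(Add(Pow(n, 2), Pow(n, 2)), -278) = Add(Mul(2, Pow(n, 2)), -278) = Add(-278, Mul(2, Pow(n, 2))))
Mul(Y, Pow(Function('U')(Add(78, Mul(-1, 42))), -1)) = Mul(36169, Pow(Add(-278, Mul(2, Pow(Add(78, Mul(-1, 42)), 2))), -1)) = Mul(36169, Pow(Add(-278, Mul(2, Pow(Add(78, -42), 2))), -1)) = Mul(36169, Pow(Add(-278, Mul(2, Pow(36, 2))), -1)) = Mul(36169, Pow(Add(-278, Mul(2, 1296)), -1)) = Mul(36169, Pow(Add(-278, 2592), -1)) = Mul(36169, Pow(2314, -1)) = Mul(36169, Rational(1, 2314)) = Rational(36169, 2314)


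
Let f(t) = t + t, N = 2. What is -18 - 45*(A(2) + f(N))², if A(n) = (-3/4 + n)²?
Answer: -361053/256 ≈ -1410.4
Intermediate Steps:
A(n) = (-¾ + n)² (A(n) = (-3*¼ + n)² = (-¾ + n)²)
f(t) = 2*t
-18 - 45*(A(2) + f(N))² = -18 - 45*((-3 + 4*2)²/16 + 2*2)² = -18 - 45*((-3 + 8)²/16 + 4)² = -18 - 45*((1/16)*5² + 4)² = -18 - 45*((1/16)*25 + 4)² = -18 - 45*(25/16 + 4)² = -18 - 45*(89/16)² = -18 - 45*7921/256 = -18 - 356445/256 = -361053/256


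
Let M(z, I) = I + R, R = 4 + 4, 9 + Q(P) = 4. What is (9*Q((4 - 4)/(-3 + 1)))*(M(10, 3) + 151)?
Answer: -7290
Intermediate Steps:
Q(P) = -5 (Q(P) = -9 + 4 = -5)
R = 8
M(z, I) = 8 + I (M(z, I) = I + 8 = 8 + I)
(9*Q((4 - 4)/(-3 + 1)))*(M(10, 3) + 151) = (9*(-5))*((8 + 3) + 151) = -45*(11 + 151) = -45*162 = -7290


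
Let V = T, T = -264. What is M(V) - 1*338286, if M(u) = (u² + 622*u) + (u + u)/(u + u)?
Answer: -432797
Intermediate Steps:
V = -264
M(u) = 1 + u² + 622*u (M(u) = (u² + 622*u) + (2*u)/((2*u)) = (u² + 622*u) + (2*u)*(1/(2*u)) = (u² + 622*u) + 1 = 1 + u² + 622*u)
M(V) - 1*338286 = (1 + (-264)² + 622*(-264)) - 1*338286 = (1 + 69696 - 164208) - 338286 = -94511 - 338286 = -432797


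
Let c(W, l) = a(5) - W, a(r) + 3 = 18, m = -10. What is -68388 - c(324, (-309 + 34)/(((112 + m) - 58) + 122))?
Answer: -68079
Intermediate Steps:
a(r) = 15 (a(r) = -3 + 18 = 15)
c(W, l) = 15 - W
-68388 - c(324, (-309 + 34)/(((112 + m) - 58) + 122)) = -68388 - (15 - 1*324) = -68388 - (15 - 324) = -68388 - 1*(-309) = -68388 + 309 = -68079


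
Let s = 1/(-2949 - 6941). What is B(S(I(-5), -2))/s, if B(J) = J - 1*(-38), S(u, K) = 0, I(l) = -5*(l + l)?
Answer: -375820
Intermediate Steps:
I(l) = -10*l
B(J) = 38 + J (B(J) = J + 38 = 38 + J)
s = -1/9890 (s = 1/(-9890) = -1/9890 ≈ -0.00010111)
B(S(I(-5), -2))/s = (38 + 0)/(-1/9890) = 38*(-9890) = -375820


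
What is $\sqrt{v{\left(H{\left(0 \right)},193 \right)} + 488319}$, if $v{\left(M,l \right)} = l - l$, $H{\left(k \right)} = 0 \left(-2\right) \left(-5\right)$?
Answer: $\sqrt{488319} \approx 698.8$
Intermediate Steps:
$H{\left(k \right)} = 0$ ($H{\left(k \right)} = 0 \left(-5\right) = 0$)
$v{\left(M,l \right)} = 0$
$\sqrt{v{\left(H{\left(0 \right)},193 \right)} + 488319} = \sqrt{0 + 488319} = \sqrt{488319}$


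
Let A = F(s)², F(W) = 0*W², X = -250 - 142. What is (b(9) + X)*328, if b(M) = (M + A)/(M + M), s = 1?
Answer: -128412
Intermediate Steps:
X = -392
F(W) = 0
A = 0 (A = 0² = 0)
b(M) = ½ (b(M) = (M + 0)/(M + M) = M/((2*M)) = M*(1/(2*M)) = ½)
(b(9) + X)*328 = (½ - 392)*328 = -783/2*328 = -128412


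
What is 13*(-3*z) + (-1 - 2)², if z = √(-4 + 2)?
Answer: 9 - 39*I*√2 ≈ 9.0 - 55.154*I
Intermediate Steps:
z = I*√2 (z = √(-2) = I*√2 ≈ 1.4142*I)
13*(-3*z) + (-1 - 2)² = 13*(-3*I*√2) + (-1 - 2)² = 13*(-3*I*√2) + (-3)² = -39*I*√2 + 9 = 9 - 39*I*√2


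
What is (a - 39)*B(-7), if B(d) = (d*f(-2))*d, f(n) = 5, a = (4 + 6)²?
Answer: 14945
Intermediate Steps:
a = 100 (a = 10² = 100)
B(d) = 5*d² (B(d) = (d*5)*d = (5*d)*d = 5*d²)
(a - 39)*B(-7) = (100 - 39)*(5*(-7)²) = 61*(5*49) = 61*245 = 14945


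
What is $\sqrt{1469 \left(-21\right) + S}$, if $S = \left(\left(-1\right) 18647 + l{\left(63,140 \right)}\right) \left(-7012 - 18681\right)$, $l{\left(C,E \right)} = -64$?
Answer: $7 \sqrt{9810426} \approx 21925.0$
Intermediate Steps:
$S = 480741723$ ($S = \left(\left(-1\right) 18647 - 64\right) \left(-7012 - 18681\right) = \left(-18647 - 64\right) \left(-25693\right) = \left(-18711\right) \left(-25693\right) = 480741723$)
$\sqrt{1469 \left(-21\right) + S} = \sqrt{1469 \left(-21\right) + 480741723} = \sqrt{-30849 + 480741723} = \sqrt{480710874} = 7 \sqrt{9810426}$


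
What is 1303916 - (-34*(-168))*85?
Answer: 818396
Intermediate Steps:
1303916 - (-34*(-168))*85 = 1303916 - 5712*85 = 1303916 - 1*485520 = 1303916 - 485520 = 818396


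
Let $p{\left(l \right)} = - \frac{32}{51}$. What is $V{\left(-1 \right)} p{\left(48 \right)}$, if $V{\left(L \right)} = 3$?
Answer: $- \frac{32}{17} \approx -1.8824$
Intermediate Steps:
$p{\left(l \right)} = - \frac{32}{51}$ ($p{\left(l \right)} = \left(-32\right) \frac{1}{51} = - \frac{32}{51}$)
$V{\left(-1 \right)} p{\left(48 \right)} = 3 \left(- \frac{32}{51}\right) = - \frac{32}{17}$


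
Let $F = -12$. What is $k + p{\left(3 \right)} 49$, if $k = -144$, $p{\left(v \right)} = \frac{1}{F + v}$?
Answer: $- \frac{1345}{9} \approx -149.44$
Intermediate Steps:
$p{\left(v \right)} = \frac{1}{-12 + v}$
$k + p{\left(3 \right)} 49 = -144 + \frac{1}{-12 + 3} \cdot 49 = -144 + \frac{1}{-9} \cdot 49 = -144 - \frac{49}{9} = - \frac{1345}{9}$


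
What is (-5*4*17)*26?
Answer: -8840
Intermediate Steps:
(-5*4*17)*26 = -20*17*26 = -340*26 = -8840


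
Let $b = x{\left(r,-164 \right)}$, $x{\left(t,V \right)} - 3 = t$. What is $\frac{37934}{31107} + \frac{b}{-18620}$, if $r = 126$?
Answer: $\frac{702318277}{579212340} \approx 1.2125$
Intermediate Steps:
$x{\left(t,V \right)} = 3 + t$
$b = 129$ ($b = 3 + 126 = 129$)
$\frac{37934}{31107} + \frac{b}{-18620} = \frac{37934}{31107} + \frac{129}{-18620} = 37934 \cdot \frac{1}{31107} + 129 \left(- \frac{1}{18620}\right) = \frac{37934}{31107} - \frac{129}{18620} = \frac{702318277}{579212340}$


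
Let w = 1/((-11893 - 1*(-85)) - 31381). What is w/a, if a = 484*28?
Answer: -1/585297328 ≈ -1.7085e-9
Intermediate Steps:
a = 13552
w = -1/43189 (w = 1/((-11893 + 85) - 31381) = 1/(-11808 - 31381) = 1/(-43189) = -1/43189 ≈ -2.3154e-5)
w/a = -1/43189/13552 = -1/43189*1/13552 = -1/585297328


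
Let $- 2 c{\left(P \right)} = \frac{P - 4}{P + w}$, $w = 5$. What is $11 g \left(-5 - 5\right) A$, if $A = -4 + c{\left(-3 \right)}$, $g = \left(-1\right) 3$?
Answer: $- \frac{1485}{2} \approx -742.5$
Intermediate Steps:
$c{\left(P \right)} = - \frac{-4 + P}{2 \left(5 + P\right)}$ ($c{\left(P \right)} = - \frac{\left(P - 4\right) \frac{1}{P + 5}}{2} = - \frac{\left(-4 + P\right) \frac{1}{5 + P}}{2} = - \frac{\frac{1}{5 + P} \left(-4 + P\right)}{2} = - \frac{-4 + P}{2 \left(5 + P\right)}$)
$g = -3$
$A = - \frac{9}{4}$ ($A = -4 + \frac{4 - -3}{2 \left(5 - 3\right)} = -4 + \frac{4 + 3}{2 \cdot 2} = -4 + \frac{1}{2} \cdot \frac{1}{2} \cdot 7 = -4 + \frac{7}{4} = - \frac{9}{4} \approx -2.25$)
$11 g \left(-5 - 5\right) A = 11 \left(-3\right) \left(-5 - 5\right) \left(- \frac{9}{4}\right) = - 33 \left(\left(-10\right) \left(- \frac{9}{4}\right)\right) = \left(-33\right) \frac{45}{2} = - \frac{1485}{2}$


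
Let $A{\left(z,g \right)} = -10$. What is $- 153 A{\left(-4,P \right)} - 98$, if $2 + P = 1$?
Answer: $1432$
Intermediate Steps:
$P = -1$ ($P = -2 + 1 = -1$)
$- 153 A{\left(-4,P \right)} - 98 = \left(-153\right) \left(-10\right) - 98 = 1530 - 98 = 1432$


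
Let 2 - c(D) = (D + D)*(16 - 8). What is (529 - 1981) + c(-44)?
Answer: -746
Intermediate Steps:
c(D) = 2 - 16*D (c(D) = 2 - (D + D)*(16 - 8) = 2 - 2*D*8 = 2 - 16*D)
(529 - 1981) + c(-44) = (529 - 1981) + (2 - 16*(-44)) = -1452 + (2 + 704) = -1452 + 706 = -746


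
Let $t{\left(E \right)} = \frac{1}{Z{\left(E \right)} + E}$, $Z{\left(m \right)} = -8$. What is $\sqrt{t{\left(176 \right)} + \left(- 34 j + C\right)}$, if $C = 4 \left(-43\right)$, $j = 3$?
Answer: $\frac{i \sqrt{1933302}}{84} \approx 16.553 i$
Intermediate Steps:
$C = -172$
$t{\left(E \right)} = \frac{1}{-8 + E}$
$\sqrt{t{\left(176 \right)} + \left(- 34 j + C\right)} = \sqrt{\frac{1}{-8 + 176} - 274} = \sqrt{\frac{1}{168} - 274} = \sqrt{- \frac{46031}{168}} = \frac{i \sqrt{1933302}}{84}$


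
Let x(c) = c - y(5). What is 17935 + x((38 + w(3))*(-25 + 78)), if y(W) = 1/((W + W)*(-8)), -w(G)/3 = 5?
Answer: 1532321/80 ≈ 19154.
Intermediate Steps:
w(G) = -15 (w(G) = -3*5 = -15)
y(W) = -1/(16*W) (y(W) = -1/8/(2*W) = (1/(2*W))*(-1/8) = -1/(16*W))
x(c) = 1/80 + c (x(c) = c - (-1)/(16*5) = c - 1*(-1/80) = c + 1/80 = 1/80 + c)
17935 + x((38 + w(3))*(-25 + 78)) = 17935 + (1/80 + (38 - 15)*(-25 + 78)) = 17935 + (1/80 + 23*53) = 17935 + (1/80 + 1219) = 17935 + 97521/80 = 1532321/80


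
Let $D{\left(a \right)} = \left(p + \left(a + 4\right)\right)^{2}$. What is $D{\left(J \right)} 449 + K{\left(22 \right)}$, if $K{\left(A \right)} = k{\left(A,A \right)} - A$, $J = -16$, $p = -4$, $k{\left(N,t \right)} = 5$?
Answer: $114927$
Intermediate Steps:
$D{\left(a \right)} = a^{2}$ ($D{\left(a \right)} = \left(-4 + \left(a + 4\right)\right)^{2} = \left(-4 + \left(4 + a\right)\right)^{2} = a^{2}$)
$K{\left(A \right)} = 5 - A$
$D{\left(J \right)} 449 + K{\left(22 \right)} = \left(-16\right)^{2} \cdot 449 + \left(5 - 22\right) = 256 \cdot 449 + \left(5 - 22\right) = 114944 - 17 = 114927$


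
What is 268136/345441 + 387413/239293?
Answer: 197991401981/82661613213 ≈ 2.3952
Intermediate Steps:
268136/345441 + 387413/239293 = 197991401981/82661613213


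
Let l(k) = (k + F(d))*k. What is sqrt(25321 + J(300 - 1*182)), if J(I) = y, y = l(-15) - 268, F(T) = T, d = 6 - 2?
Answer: 3*sqrt(2802) ≈ 158.80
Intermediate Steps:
d = 4
l(k) = k*(4 + k) (l(k) = (k + 4)*k = (4 + k)*k = k*(4 + k))
y = -103 (y = -15*(4 - 15) - 268 = -15*(-11) - 268 = 165 - 268 = -103)
J(I) = -103
sqrt(25321 + J(300 - 1*182)) = sqrt(25321 - 103) = sqrt(25218) = 3*sqrt(2802)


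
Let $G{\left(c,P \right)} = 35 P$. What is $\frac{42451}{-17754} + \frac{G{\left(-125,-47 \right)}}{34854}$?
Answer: $- \frac{125732707}{51566493} \approx -2.4383$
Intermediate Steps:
$\frac{42451}{-17754} + \frac{G{\left(-125,-47 \right)}}{34854} = \frac{42451}{-17754} + \frac{35 \left(-47\right)}{34854} = 42451 \left(- \frac{1}{17754}\right) - \frac{1645}{34854} = - \frac{42451}{17754} - \frac{1645}{34854} = - \frac{125732707}{51566493}$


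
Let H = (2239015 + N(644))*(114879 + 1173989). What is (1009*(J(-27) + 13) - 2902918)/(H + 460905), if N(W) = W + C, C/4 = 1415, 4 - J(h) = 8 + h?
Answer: -2866594/2893920269797 ≈ -9.9056e-7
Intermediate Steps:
J(h) = -4 - h (J(h) = 4 - (8 + h) = 4 + (-8 - h) = -4 - h)
C = 5660 (C = 4*1415 = 5660)
N(W) = 5660 + W (N(W) = W + 5660 = 5660 + W)
H = 2893919808892 (H = (2239015 + (5660 + 644))*(114879 + 1173989) = (2239015 + 6304)*1288868 = 2245319*1288868 = 2893919808892)
(1009*(J(-27) + 13) - 2902918)/(H + 460905) = (1009*((-4 - 1*(-27)) + 13) - 2902918)/(2893919808892 + 460905) = (1009*((-4 + 27) + 13) - 2902918)/2893920269797 = (1009*(23 + 13) - 2902918)*(1/2893920269797) = (1009*36 - 2902918)*(1/2893920269797) = (36324 - 2902918)*(1/2893920269797) = -2866594*1/2893920269797 = -2866594/2893920269797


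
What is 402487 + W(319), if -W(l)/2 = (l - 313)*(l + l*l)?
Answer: -822473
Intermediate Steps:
W(l) = -2*(-313 + l)*(l + l**2) (W(l) = -2*(l - 313)*(l + l*l) = -2*(-313 + l)*(l + l**2))
402487 + W(319) = 402487 + 2*319*(313 - 1*319**2 + 312*319) = 402487 + 2*319*(313 - 1*101761 + 99528) = 402487 + 2*319*(313 - 101761 + 99528) = 402487 + 2*319*(-1920) = 402487 - 1224960 = -822473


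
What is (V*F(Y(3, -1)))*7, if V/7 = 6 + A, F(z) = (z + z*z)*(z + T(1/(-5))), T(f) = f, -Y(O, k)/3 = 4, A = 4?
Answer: -789096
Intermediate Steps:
Y(O, k) = -12 (Y(O, k) = -3*4 = -12)
F(z) = (-⅕ + z)*(z + z²) (F(z) = (z + z*z)*(z + 1/(-5)) = (z + z²)*(z - ⅕) = (z + z²)*(-⅕ + z) = (-⅕ + z)*(z + z²))
V = 70 (V = 7*(6 + 4) = 7*10 = 70)
(V*F(Y(3, -1)))*7 = (70*((⅕)*(-12)*(-1 + 4*(-12) + 5*(-12)²)))*7 = (70*((⅕)*(-12)*(-1 - 48 + 5*144)))*7 = (70*((⅕)*(-12)*(-1 - 48 + 720)))*7 = (70*((⅕)*(-12)*671))*7 = (70*(-8052/5))*7 = -112728*7 = -789096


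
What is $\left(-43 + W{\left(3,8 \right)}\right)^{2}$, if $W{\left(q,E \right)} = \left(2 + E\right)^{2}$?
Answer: $3249$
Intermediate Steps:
$\left(-43 + W{\left(3,8 \right)}\right)^{2} = \left(-43 + \left(2 + 8\right)^{2}\right)^{2} = \left(-43 + 10^{2}\right)^{2} = \left(-43 + 100\right)^{2} = 57^{2} = 3249$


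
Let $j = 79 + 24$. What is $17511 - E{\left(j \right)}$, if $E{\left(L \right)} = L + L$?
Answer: $17305$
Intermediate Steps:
$j = 103$
$E{\left(L \right)} = 2 L$
$17511 - E{\left(j \right)} = 17511 - 2 \cdot 103 = 17511 - 206 = 17305$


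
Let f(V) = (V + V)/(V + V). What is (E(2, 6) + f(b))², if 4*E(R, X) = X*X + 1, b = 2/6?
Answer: 1681/16 ≈ 105.06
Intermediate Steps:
b = ⅓ (b = 2*(⅙) = ⅓ ≈ 0.33333)
f(V) = 1 (f(V) = (2*V)/((2*V)) = (2*V)*(1/(2*V)) = 1)
E(R, X) = ¼ + X²/4 (E(R, X) = (X*X + 1)/4 = (X² + 1)/4 = (1 + X²)/4 = ¼ + X²/4)
(E(2, 6) + f(b))² = ((¼ + (¼)*6²) + 1)² = ((¼ + (¼)*36) + 1)² = ((¼ + 9) + 1)² = (37/4 + 1)² = (41/4)² = 1681/16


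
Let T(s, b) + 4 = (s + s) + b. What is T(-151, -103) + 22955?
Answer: 22546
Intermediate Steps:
T(s, b) = -4 + b + 2*s (T(s, b) = -4 + ((s + s) + b) = -4 + (2*s + b) = -4 + (b + 2*s) = -4 + b + 2*s)
T(-151, -103) + 22955 = (-4 - 103 + 2*(-151)) + 22955 = (-4 - 103 - 302) + 22955 = -409 + 22955 = 22546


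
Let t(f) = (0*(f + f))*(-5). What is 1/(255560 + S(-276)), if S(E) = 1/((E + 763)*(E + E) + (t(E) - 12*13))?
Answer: 268980/68740528799 ≈ 3.9130e-6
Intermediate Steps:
t(f) = 0 (t(f) = (0*(2*f))*(-5) = 0*(-5) = 0)
S(E) = 1/(-156 + 2*E*(763 + E)) (S(E) = 1/((E + 763)*(E + E) + (0 - 12*13)) = 1/((763 + E)*(2*E) + (0 - 156)) = 1/(2*E*(763 + E) - 156) = 1/(-156 + 2*E*(763 + E)))
1/(255560 + S(-276)) = 1/(255560 + 1/(2*(-78 + (-276)² + 763*(-276)))) = 1/(255560 + 1/(2*(-78 + 76176 - 210588))) = 1/(255560 + (½)/(-134490)) = 1/(255560 + (½)*(-1/134490)) = 1/(255560 - 1/268980) = 1/(68740528799/268980) = 268980/68740528799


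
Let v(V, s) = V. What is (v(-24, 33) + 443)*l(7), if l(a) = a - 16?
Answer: -3771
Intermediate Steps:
l(a) = -16 + a
(v(-24, 33) + 443)*l(7) = (-24 + 443)*(-16 + 7) = 419*(-9) = -3771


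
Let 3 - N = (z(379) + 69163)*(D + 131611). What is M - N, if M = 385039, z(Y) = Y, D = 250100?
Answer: 26545331398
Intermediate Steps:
N = -26544946359 (N = 3 - (379 + 69163)*(250100 + 131611) = 3 - 69542*381711 = 3 - 1*26544946362 = 3 - 26544946362 = -26544946359)
M - N = 385039 - 1*(-26544946359) = 385039 + 26544946359 = 26545331398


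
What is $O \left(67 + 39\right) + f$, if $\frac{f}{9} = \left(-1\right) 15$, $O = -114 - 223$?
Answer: $-35857$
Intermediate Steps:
$O = -337$ ($O = -114 - 223 = -337$)
$f = -135$ ($f = 9 \left(\left(-1\right) 15\right) = 9 \left(-15\right) = -135$)
$O \left(67 + 39\right) + f = - 337 \left(67 + 39\right) - 135 = \left(-337\right) 106 - 135 = -35722 - 135 = -35857$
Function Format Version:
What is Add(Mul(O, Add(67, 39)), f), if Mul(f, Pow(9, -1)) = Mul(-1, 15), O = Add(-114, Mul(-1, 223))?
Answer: -35857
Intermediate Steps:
O = -337 (O = Add(-114, -223) = -337)
f = -135 (f = Mul(9, Mul(-1, 15)) = Mul(9, -15) = -135)
Add(Mul(O, Add(67, 39)), f) = Add(Mul(-337, Add(67, 39)), -135) = Add(Mul(-337, 106), -135) = Add(-35722, -135) = -35857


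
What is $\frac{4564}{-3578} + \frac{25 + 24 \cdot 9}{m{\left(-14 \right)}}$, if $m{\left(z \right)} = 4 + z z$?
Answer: $- \frac{25251}{357800} \approx -0.070573$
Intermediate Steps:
$m{\left(z \right)} = 4 + z^{2}$
$\frac{4564}{-3578} + \frac{25 + 24 \cdot 9}{m{\left(-14 \right)}} = \frac{4564}{-3578} + \frac{25 + 24 \cdot 9}{4 + \left(-14\right)^{2}} = 4564 \left(- \frac{1}{3578}\right) + \frac{25 + 216}{4 + 196} = - \frac{2282}{1789} + \frac{241}{200} = - \frac{25251}{357800}$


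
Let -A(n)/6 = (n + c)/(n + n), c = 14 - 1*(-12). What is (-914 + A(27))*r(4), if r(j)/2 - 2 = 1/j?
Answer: -8279/2 ≈ -4139.5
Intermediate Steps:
c = 26 (c = 14 + 12 = 26)
r(j) = 4 + 2/j
A(n) = -3*(26 + n)/n (A(n) = -6*(n + 26)/(n + n) = -6*(26 + n)/(2*n) = -6*(26 + n)*1/(2*n) = -3*(26 + n)/n)
(-914 + A(27))*r(4) = (-914 + (-3 - 78/27))*(4 + 2/4) = (-914 + (-3 - 78*1/27))*(4 + 2*(¼)) = (-914 + (-3 - 26/9))*(4 + ½) = (-914 - 53/9)*(9/2) = -8279/9*9/2 = -8279/2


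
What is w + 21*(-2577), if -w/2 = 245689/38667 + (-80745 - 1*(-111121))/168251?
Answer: -352157314541251/6505761417 ≈ -54130.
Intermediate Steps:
w = -85023937462/6505761417 (w = -2*(245689/38667 + (-80745 - 1*(-111121))/168251) = -2*(245689*(1/38667) + (-80745 + 111121)*(1/168251)) = -2*(245689/38667 + 30376*(1/168251)) = -2*(245689/38667 + 30376/168251) = -2*42511968731/6505761417 = -85023937462/6505761417 ≈ -13.069)
w + 21*(-2577) = -85023937462/6505761417 + 21*(-2577) = -85023937462/6505761417 - 54117 = -352157314541251/6505761417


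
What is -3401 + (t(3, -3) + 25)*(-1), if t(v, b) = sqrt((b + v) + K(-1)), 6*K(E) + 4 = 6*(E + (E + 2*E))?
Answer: -3426 - I*sqrt(42)/3 ≈ -3426.0 - 2.1602*I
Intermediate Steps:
K(E) = -2/3 + 4*E (K(E) = -2/3 + (6*(E + (E + 2*E)))/6 = -2/3 + (6*(E + 3*E))/6 = -2/3 + (6*(4*E))/6 = -2/3 + (24*E)/6 = -2/3 + 4*E)
t(v, b) = sqrt(-14/3 + b + v) (t(v, b) = sqrt((b + v) + (-2/3 + 4*(-1))) = sqrt((b + v) + (-2/3 - 4)) = sqrt((b + v) - 14/3) = sqrt(-14/3 + b + v))
-3401 + (t(3, -3) + 25)*(-1) = -3401 + (sqrt(-42 + 9*(-3) + 9*3)/3 + 25)*(-1) = -3401 + (sqrt(-42 - 27 + 27)/3 + 25)*(-1) = -3401 + (sqrt(-42)/3 + 25)*(-1) = -3401 + ((I*sqrt(42))/3 + 25)*(-1) = -3401 + (I*sqrt(42)/3 + 25)*(-1) = -3401 + (25 + I*sqrt(42)/3)*(-1) = -3401 + (-25 - I*sqrt(42)/3) = -3426 - I*sqrt(42)/3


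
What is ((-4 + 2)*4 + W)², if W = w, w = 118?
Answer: 12100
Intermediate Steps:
W = 118
((-4 + 2)*4 + W)² = ((-4 + 2)*4 + 118)² = (-2*4 + 118)² = (-8 + 118)² = 110² = 12100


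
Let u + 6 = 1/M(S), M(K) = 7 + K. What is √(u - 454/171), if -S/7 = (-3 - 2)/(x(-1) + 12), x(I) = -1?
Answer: I*√21795907/1596 ≈ 2.9252*I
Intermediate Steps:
S = 35/11 (S = -7*(-3 - 2)/(-1 + 12) = -(-35)/11 = -7*(-5/11) = 35/11 ≈ 3.1818)
u = -661/112 (u = -6 + 1/(7 + 35/11) = -6 + 1/(112/11) = -6 + 11/112 = -661/112 ≈ -5.9018)
√(u - 454/171) = √(-661/112 - 454/171) = √(-163879/19152) = I*√21795907/1596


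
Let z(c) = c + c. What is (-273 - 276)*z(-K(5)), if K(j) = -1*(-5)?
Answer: 5490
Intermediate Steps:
K(j) = 5
z(c) = 2*c
(-273 - 276)*z(-K(5)) = (-273 - 276)*(2*(-1*5)) = -1098*(-5) = -549*(-10) = 5490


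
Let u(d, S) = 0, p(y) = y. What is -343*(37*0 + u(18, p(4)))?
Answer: 0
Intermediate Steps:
-343*(37*0 + u(18, p(4))) = -343*(37*0 + 0) = -343*(0 + 0) = -343*0 = -1*0 = 0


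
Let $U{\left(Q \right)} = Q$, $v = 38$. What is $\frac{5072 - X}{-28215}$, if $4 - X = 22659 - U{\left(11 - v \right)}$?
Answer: $- \frac{27754}{28215} \approx -0.98366$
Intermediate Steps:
$X = -22682$ ($X = 4 - \left(22659 - \left(11 - 38\right)\right) = 4 - \left(22659 - -27\right) = 4 - \left(22659 + 27\right) = 4 - 22686 = -22682$)
$\frac{5072 - X}{-28215} = \frac{5072 - -22682}{-28215} = \left(5072 + 22682\right) \left(- \frac{1}{28215}\right) = 27754 \left(- \frac{1}{28215}\right) = - \frac{27754}{28215}$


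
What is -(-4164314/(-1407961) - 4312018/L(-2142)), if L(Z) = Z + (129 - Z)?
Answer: 6070615978792/181626969 ≈ 33424.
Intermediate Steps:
L(Z) = 129
-(-4164314/(-1407961) - 4312018/L(-2142)) = -(-4164314/(-1407961) - 4312018/129) = -(-4164314*(-1/1407961) - 4312018*1/129) = -(4164314/1407961 - 4312018/129) = -1*(-6070615978792/181626969) = 6070615978792/181626969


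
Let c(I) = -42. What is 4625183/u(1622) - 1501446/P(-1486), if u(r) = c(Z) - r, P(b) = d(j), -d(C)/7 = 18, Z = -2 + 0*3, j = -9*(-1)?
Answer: 319272181/34944 ≈ 9136.7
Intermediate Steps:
j = 9
Z = -2 (Z = -2 + 0 = -2)
d(C) = -126 (d(C) = -7*18 = -126)
P(b) = -126
u(r) = -42 - r
4625183/u(1622) - 1501446/P(-1486) = 4625183/(-42 - 1*1622) - 1501446/(-126) = 4625183/(-42 - 1622) - 1501446*(-1/126) = 4625183/(-1664) + 250241/21 = 4625183*(-1/1664) + 250241/21 = -4625183/1664 + 250241/21 = 319272181/34944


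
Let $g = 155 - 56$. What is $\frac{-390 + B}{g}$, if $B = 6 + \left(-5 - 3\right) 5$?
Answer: $- \frac{424}{99} \approx -4.2828$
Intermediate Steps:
$g = 99$
$B = -34$ ($B = 6 - 40 = -34$)
$\frac{-390 + B}{g} = \frac{-390 - 34}{99} = \left(-424\right) \frac{1}{99} = - \frac{424}{99}$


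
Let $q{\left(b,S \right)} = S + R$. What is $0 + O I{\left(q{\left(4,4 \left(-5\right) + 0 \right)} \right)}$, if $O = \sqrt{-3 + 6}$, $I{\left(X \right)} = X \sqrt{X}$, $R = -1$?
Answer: $- 63 i \sqrt{7} \approx - 166.68 i$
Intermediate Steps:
$q{\left(b,S \right)} = -1 + S$ ($q{\left(b,S \right)} = S - 1 = -1 + S$)
$I{\left(X \right)} = X^{\frac{3}{2}}$
$O = \sqrt{3} \approx 1.732$
$0 + O I{\left(q{\left(4,4 \left(-5\right) + 0 \right)} \right)} = 0 + \sqrt{3} \left(-1 + \left(4 \left(-5\right) + 0\right)\right)^{\frac{3}{2}} = 0 + \sqrt{3} \left(-1 + \left(-20 + 0\right)\right)^{\frac{3}{2}} = 0 + \sqrt{3} \left(-1 - 20\right)^{\frac{3}{2}} = 0 + \sqrt{3} \left(-21\right)^{\frac{3}{2}} = 0 + \sqrt{3} \left(- 21 i \sqrt{21}\right) = 0 - 63 i \sqrt{7} = - 63 i \sqrt{7}$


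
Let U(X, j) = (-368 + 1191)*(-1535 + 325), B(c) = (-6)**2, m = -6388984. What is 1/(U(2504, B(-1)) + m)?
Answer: -1/7384814 ≈ -1.3541e-7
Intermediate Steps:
B(c) = 36
U(X, j) = -995830 (U(X, j) = 823*(-1210) = -995830)
1/(U(2504, B(-1)) + m) = 1/(-995830 - 6388984) = 1/(-7384814) = -1/7384814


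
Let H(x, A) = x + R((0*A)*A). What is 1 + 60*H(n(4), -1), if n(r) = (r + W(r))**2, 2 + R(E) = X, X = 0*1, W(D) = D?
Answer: 3721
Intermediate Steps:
X = 0
R(E) = -2 (R(E) = -2 + 0 = -2)
n(r) = 4*r**2 (n(r) = (r + r)**2 = (2*r)**2 = 4*r**2)
H(x, A) = -2 + x (H(x, A) = x - 2 = -2 + x)
1 + 60*H(n(4), -1) = 1 + 60*(-2 + 4*4**2) = 1 + 60*(-2 + 4*16) = 1 + 60*(-2 + 64) = 1 + 60*62 = 1 + 3720 = 3721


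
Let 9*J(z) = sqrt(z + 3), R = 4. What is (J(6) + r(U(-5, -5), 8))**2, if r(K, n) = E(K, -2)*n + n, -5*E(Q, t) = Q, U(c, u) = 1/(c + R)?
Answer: 22201/225 ≈ 98.671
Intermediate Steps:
J(z) = sqrt(3 + z)/9 (J(z) = sqrt(z + 3)/9 = sqrt(3 + z)/9)
U(c, u) = 1/(4 + c) (U(c, u) = 1/(c + 4) = 1/(4 + c))
E(Q, t) = -Q/5
r(K, n) = n - K*n/5 (r(K, n) = (-K/5)*n + n = -K*n/5 + n = n - K*n/5)
(J(6) + r(U(-5, -5), 8))**2 = (sqrt(3 + 6)/9 + (1/5)*8*(5 - 1/(4 - 5)))**2 = (sqrt(9)/9 + (1/5)*8*(5 - 1/(-1)))**2 = ((1/9)*3 + (1/5)*8*(5 - 1*(-1)))**2 = (1/3 + (1/5)*8*(5 + 1))**2 = (1/3 + (1/5)*8*6)**2 = (1/3 + 48/5)**2 = (149/15)**2 = 22201/225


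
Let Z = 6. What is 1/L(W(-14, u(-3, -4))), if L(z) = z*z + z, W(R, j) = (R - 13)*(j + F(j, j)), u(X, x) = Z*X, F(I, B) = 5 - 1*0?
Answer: 1/123552 ≈ 8.0938e-6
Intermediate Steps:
F(I, B) = 5 (F(I, B) = 5 + 0 = 5)
u(X, x) = 6*X
W(R, j) = (-13 + R)*(5 + j) (W(R, j) = (R - 13)*(j + 5) = (-13 + R)*(5 + j))
L(z) = z + z² (L(z) = z² + z = z + z²)
1/L(W(-14, u(-3, -4))) = 1/((-65 - 78*(-3) + 5*(-14) - 84*(-3))*(1 + (-65 - 78*(-3) + 5*(-14) - 84*(-3)))) = 1/((-65 - 13*(-18) - 70 - 14*(-18))*(1 + (-65 - 13*(-18) - 70 - 14*(-18)))) = 1/((-65 + 234 - 70 + 252)*(1 + (-65 + 234 - 70 + 252))) = 1/(351*(1 + 351)) = 1/(351*352) = 1/123552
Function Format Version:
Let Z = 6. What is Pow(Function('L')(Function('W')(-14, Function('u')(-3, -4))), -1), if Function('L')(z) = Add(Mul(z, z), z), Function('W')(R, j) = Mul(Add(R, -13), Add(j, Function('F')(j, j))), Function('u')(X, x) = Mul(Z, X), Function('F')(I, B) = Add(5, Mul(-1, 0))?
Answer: Rational(1, 123552) ≈ 8.0938e-6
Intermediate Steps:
Function('F')(I, B) = 5 (Function('F')(I, B) = Add(5, 0) = 5)
Function('u')(X, x) = Mul(6, X)
Function('W')(R, j) = Mul(Add(-13, R), Add(5, j)) (Function('W')(R, j) = Mul(Add(R, -13), Add(j, 5)) = Mul(Add(-13, R), Add(5, j)))
Function('L')(z) = Add(z, Pow(z, 2)) (Function('L')(z) = Add(Pow(z, 2), z) = Add(z, Pow(z, 2)))
Pow(Function('L')(Function('W')(-14, Function('u')(-3, -4))), -1) = Pow(Mul(Add(-65, Mul(-13, Mul(6, -3)), Mul(5, -14), Mul(-14, Mul(6, -3))), Add(1, Add(-65, Mul(-13, Mul(6, -3)), Mul(5, -14), Mul(-14, Mul(6, -3))))), -1) = Pow(Mul(Add(-65, Mul(-13, -18), -70, Mul(-14, -18)), Add(1, Add(-65, Mul(-13, -18), -70, Mul(-14, -18)))), -1) = Pow(Mul(Add(-65, 234, -70, 252), Add(1, Add(-65, 234, -70, 252))), -1) = Pow(Mul(351, Add(1, 351)), -1) = Pow(Mul(351, 352), -1) = Pow(123552, -1) = Rational(1, 123552)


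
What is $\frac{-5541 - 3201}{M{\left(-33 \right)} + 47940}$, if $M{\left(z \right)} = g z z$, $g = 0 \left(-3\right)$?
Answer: $- \frac{31}{170} \approx -0.18235$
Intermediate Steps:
$g = 0$
$M{\left(z \right)} = 0$ ($M{\left(z \right)} = 0 z z = 0 z = 0$)
$\frac{-5541 - 3201}{M{\left(-33 \right)} + 47940} = \frac{-5541 - 3201}{0 + 47940} = - \frac{8742}{47940} = \left(-8742\right) \frac{1}{47940} = - \frac{31}{170}$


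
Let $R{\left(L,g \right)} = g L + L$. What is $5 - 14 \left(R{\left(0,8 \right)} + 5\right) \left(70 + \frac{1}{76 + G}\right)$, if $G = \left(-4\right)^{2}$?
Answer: $- \frac{225205}{46} \approx -4895.8$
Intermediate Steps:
$R{\left(L,g \right)} = L + L g$ ($R{\left(L,g \right)} = L g + L = L + L g$)
$G = 16$
$5 - 14 \left(R{\left(0,8 \right)} + 5\right) \left(70 + \frac{1}{76 + G}\right) = 5 - 14 \left(0 \left(1 + 8\right) + 5\right) \left(70 + \frac{1}{76 + 16}\right) = 5 - 14 \left(0 \cdot 9 + 5\right) \left(70 + \frac{1}{92}\right) = 5 - 14 \left(0 + 5\right) \left(70 + \frac{1}{92}\right) = 5 - 14 \cdot 5 \cdot \frac{6441}{92} = 5 - \frac{225435}{46} = - \frac{225205}{46}$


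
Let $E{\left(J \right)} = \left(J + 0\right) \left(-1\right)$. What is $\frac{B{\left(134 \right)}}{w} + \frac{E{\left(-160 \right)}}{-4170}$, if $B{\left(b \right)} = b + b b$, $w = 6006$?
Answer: $\frac{1241239}{417417} \approx 2.9736$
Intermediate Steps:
$B{\left(b \right)} = b + b^{2}$
$E{\left(J \right)} = - J$ ($E{\left(J \right)} = J \left(-1\right) = - J$)
$\frac{B{\left(134 \right)}}{w} + \frac{E{\left(-160 \right)}}{-4170} = \frac{134 \left(1 + 134\right)}{6006} + \frac{\left(-1\right) \left(-160\right)}{-4170} = 134 \cdot 135 \cdot \frac{1}{6006} + 160 \left(- \frac{1}{4170}\right) = 18090 \cdot \frac{1}{6006} - \frac{16}{417} = \frac{3015}{1001} - \frac{16}{417} = \frac{1241239}{417417}$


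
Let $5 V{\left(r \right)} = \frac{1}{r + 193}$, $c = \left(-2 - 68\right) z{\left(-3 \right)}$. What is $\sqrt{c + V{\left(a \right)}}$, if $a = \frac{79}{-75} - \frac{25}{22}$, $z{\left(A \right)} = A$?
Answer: $\frac{10 \sqrt{208157945757}}{314837} \approx 14.491$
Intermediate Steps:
$a = - \frac{3613}{1650}$ ($a = 79 \left(- \frac{1}{75}\right) - \frac{25}{22} = - \frac{79}{75} - \frac{25}{22} = - \frac{3613}{1650} \approx -2.1897$)
$c = 210$ ($c = \left(-2 - 68\right) \left(-3\right) = \left(-70\right) \left(-3\right) = 210$)
$V{\left(r \right)} = \frac{1}{5 \left(193 + r\right)}$ ($V{\left(r \right)} = \frac{1}{5 \left(r + 193\right)} = \frac{1}{5 \left(193 + r\right)}$)
$\sqrt{c + V{\left(a \right)}} = \sqrt{210 + \frac{1}{5 \left(193 - \frac{3613}{1650}\right)}} = \sqrt{210 + \frac{1}{5 \cdot \frac{314837}{1650}}} = \sqrt{210 + \frac{1}{5} \cdot \frac{1650}{314837}} = \sqrt{210 + \frac{330}{314837}} = \sqrt{\frac{66116100}{314837}} = \frac{10 \sqrt{208157945757}}{314837}$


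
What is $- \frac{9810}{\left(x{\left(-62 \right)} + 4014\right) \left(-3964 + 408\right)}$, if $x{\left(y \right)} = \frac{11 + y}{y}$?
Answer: $\frac{50685}{73762997} \approx 0.00068713$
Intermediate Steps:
$x{\left(y \right)} = \frac{11 + y}{y}$
$- \frac{9810}{\left(x{\left(-62 \right)} + 4014\right) \left(-3964 + 408\right)} = - \frac{9810}{\left(\frac{11 - 62}{-62} + 4014\right) \left(-3964 + 408\right)} = - \frac{9810}{\left(\left(- \frac{1}{62}\right) \left(-51\right) + 4014\right) \left(-3556\right)} = - \frac{9810}{\left(\frac{51}{62} + 4014\right) \left(-3556\right)} = - \frac{9810}{\frac{248919}{62} \left(-3556\right)} = - \frac{9810}{- \frac{442577982}{31}} = \left(-9810\right) \left(- \frac{31}{442577982}\right) = \frac{50685}{73762997}$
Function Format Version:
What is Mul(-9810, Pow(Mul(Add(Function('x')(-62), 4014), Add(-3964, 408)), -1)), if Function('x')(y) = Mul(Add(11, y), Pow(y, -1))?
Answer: Rational(50685, 73762997) ≈ 0.00068713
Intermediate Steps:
Function('x')(y) = Mul(Pow(y, -1), Add(11, y))
Mul(-9810, Pow(Mul(Add(Function('x')(-62), 4014), Add(-3964, 408)), -1)) = Mul(-9810, Pow(Mul(Add(Mul(Pow(-62, -1), Add(11, -62)), 4014), Add(-3964, 408)), -1)) = Mul(-9810, Pow(Mul(Add(Mul(Rational(-1, 62), -51), 4014), -3556), -1)) = Mul(-9810, Pow(Mul(Add(Rational(51, 62), 4014), -3556), -1)) = Mul(-9810, Pow(Mul(Rational(248919, 62), -3556), -1)) = Mul(-9810, Pow(Rational(-442577982, 31), -1)) = Mul(-9810, Rational(-31, 442577982)) = Rational(50685, 73762997)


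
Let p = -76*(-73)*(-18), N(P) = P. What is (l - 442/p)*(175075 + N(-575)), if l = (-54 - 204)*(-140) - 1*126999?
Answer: -197960216555375/12483 ≈ -1.5858e+10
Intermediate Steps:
p = -99864 (p = 5548*(-18) = -99864)
l = -90879 (l = -258*(-140) - 126999 = 36120 - 126999 = -90879)
(l - 442/p)*(175075 + N(-575)) = (-90879 - 442/(-99864))*(175075 - 575) = (-90879 - 442*(-1/99864))*174500 = (-90879 + 221/49932)*174500 = -4537770007/49932*174500 = -197960216555375/12483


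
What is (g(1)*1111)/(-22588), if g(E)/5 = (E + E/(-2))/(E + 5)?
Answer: -5555/271056 ≈ -0.020494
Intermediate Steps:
g(E) = 5*E/(2*(5 + E)) (g(E) = 5*((E + E/(-2))/(E + 5)) = 5*((E + E*(-½))/(5 + E)) = 5*((E - E/2)/(5 + E)) = 5*((E/2)/(5 + E)) = 5*(E/(2*(5 + E))) = 5*E/(2*(5 + E)))
(g(1)*1111)/(-22588) = (((5/2)*1/(5 + 1))*1111)/(-22588) = (((5/2)*1/6)*1111)*(-1/22588) = (((5/2)*1*(⅙))*1111)*(-1/22588) = ((5/12)*1111)*(-1/22588) = (5555/12)*(-1/22588) = -5555/271056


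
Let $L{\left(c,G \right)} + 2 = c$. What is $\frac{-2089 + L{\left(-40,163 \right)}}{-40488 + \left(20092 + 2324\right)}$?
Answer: $\frac{2131}{18072} \approx 0.11792$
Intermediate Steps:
$L{\left(c,G \right)} = -2 + c$
$\frac{-2089 + L{\left(-40,163 \right)}}{-40488 + \left(20092 + 2324\right)} = \frac{-2089 - 42}{-40488 + \left(20092 + 2324\right)} = \frac{-2089 - 42}{-40488 + 22416} = - \frac{2131}{-18072} = \left(-2131\right) \left(- \frac{1}{18072}\right) = \frac{2131}{18072}$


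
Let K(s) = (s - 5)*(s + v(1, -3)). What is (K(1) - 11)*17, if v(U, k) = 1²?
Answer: -323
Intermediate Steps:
v(U, k) = 1
K(s) = (1 + s)*(-5 + s) (K(s) = (s - 5)*(s + 1) = (-5 + s)*(1 + s) = (1 + s)*(-5 + s))
(K(1) - 11)*17 = ((-5 + 1² - 4*1) - 11)*17 = ((-5 + 1 - 4) - 11)*17 = (-8 - 11)*17 = -19*17 = -323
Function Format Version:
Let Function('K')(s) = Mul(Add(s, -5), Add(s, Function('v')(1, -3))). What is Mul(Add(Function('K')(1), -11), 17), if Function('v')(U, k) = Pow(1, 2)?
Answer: -323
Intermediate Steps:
Function('v')(U, k) = 1
Function('K')(s) = Mul(Add(1, s), Add(-5, s)) (Function('K')(s) = Mul(Add(s, -5), Add(s, 1)) = Mul(Add(-5, s), Add(1, s)) = Mul(Add(1, s), Add(-5, s)))
Mul(Add(Function('K')(1), -11), 17) = Mul(Add(Add(-5, Pow(1, 2), Mul(-4, 1)), -11), 17) = Mul(Add(Add(-5, 1, -4), -11), 17) = Mul(Add(-8, -11), 17) = Mul(-19, 17) = -323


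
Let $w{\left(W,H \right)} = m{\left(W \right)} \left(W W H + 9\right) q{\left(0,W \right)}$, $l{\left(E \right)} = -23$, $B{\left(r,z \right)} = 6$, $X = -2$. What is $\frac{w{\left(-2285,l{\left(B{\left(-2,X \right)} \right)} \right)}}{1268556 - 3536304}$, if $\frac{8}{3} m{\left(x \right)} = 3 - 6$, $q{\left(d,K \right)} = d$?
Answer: $0$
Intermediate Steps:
$m{\left(x \right)} = - \frac{9}{8}$ ($m{\left(x \right)} = \frac{3 \left(3 - 6\right)}{8} = \frac{3}{8} \left(-3\right) = - \frac{9}{8}$)
$w{\left(W,H \right)} = 0$ ($w{\left(W,H \right)} = - \frac{9 \left(W W H + 9\right)}{8} \cdot 0 = - \frac{9 \left(W^{2} H + 9\right)}{8} \cdot 0 = - \frac{9 \left(H W^{2} + 9\right)}{8} \cdot 0 = - \frac{9 \left(9 + H W^{2}\right)}{8} \cdot 0 = \left(- \frac{81}{8} - \frac{9 H W^{2}}{8}\right) 0 = 0$)
$\frac{w{\left(-2285,l{\left(B{\left(-2,X \right)} \right)} \right)}}{1268556 - 3536304} = \frac{0}{1268556 - 3536304} = \frac{0}{-2267748} = 0 \left(- \frac{1}{2267748}\right) = 0$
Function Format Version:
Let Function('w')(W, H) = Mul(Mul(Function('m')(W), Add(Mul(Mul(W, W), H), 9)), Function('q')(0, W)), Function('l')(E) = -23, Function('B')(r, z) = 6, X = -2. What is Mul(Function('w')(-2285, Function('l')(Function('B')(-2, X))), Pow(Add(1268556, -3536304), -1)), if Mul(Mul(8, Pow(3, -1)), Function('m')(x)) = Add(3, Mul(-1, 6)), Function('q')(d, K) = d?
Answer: 0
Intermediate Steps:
Function('m')(x) = Rational(-9, 8) (Function('m')(x) = Mul(Rational(3, 8), Add(3, Mul(-1, 6))) = Mul(Rational(3, 8), Add(3, -6)) = Mul(Rational(3, 8), -3) = Rational(-9, 8))
Function('w')(W, H) = 0 (Function('w')(W, H) = Mul(Mul(Rational(-9, 8), Add(Mul(Mul(W, W), H), 9)), 0) = Mul(Mul(Rational(-9, 8), Add(Mul(Pow(W, 2), H), 9)), 0) = Mul(Mul(Rational(-9, 8), Add(Mul(H, Pow(W, 2)), 9)), 0) = Mul(Mul(Rational(-9, 8), Add(9, Mul(H, Pow(W, 2)))), 0) = Mul(Add(Rational(-81, 8), Mul(Rational(-9, 8), H, Pow(W, 2))), 0) = 0)
Mul(Function('w')(-2285, Function('l')(Function('B')(-2, X))), Pow(Add(1268556, -3536304), -1)) = Mul(0, Pow(Add(1268556, -3536304), -1)) = Mul(0, Pow(-2267748, -1)) = Mul(0, Rational(-1, 2267748)) = 0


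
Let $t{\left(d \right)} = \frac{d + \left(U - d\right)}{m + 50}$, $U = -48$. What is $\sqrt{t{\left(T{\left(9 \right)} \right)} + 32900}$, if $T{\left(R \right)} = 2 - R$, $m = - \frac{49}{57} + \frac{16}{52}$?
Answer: $\frac{2 \sqrt{11042253884453}}{36641} \approx 181.38$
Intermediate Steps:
$m = - \frac{409}{741}$ ($m = \left(-49\right) \frac{1}{57} + 16 \cdot \frac{1}{52} = - \frac{49}{57} + \frac{4}{13} = - \frac{409}{741} \approx -0.55196$)
$t{\left(d \right)} = - \frac{35568}{36641}$ ($t{\left(d \right)} = \frac{d - \left(48 + d\right)}{- \frac{409}{741} + 50} = - \frac{48}{\frac{36641}{741}} = \left(-48\right) \frac{741}{36641} = - \frac{35568}{36641}$)
$\sqrt{t{\left(T{\left(9 \right)} \right)} + 32900} = \sqrt{- \frac{35568}{36641} + 32900} = \sqrt{\frac{1205453332}{36641}} = \frac{2 \sqrt{11042253884453}}{36641}$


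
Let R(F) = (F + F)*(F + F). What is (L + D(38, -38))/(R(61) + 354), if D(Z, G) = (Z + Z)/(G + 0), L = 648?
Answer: 17/401 ≈ 0.042394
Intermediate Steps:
R(F) = 4*F² (R(F) = (2*F)*(2*F) = 4*F²)
D(Z, G) = 2*Z/G (D(Z, G) = (2*Z)/G = 2*Z/G)
(L + D(38, -38))/(R(61) + 354) = (648 + 2*38/(-38))/(4*61² + 354) = (648 + 2*38*(-1/38))/(4*3721 + 354) = (648 - 2)/(14884 + 354) = 646/15238 = 646*(1/15238) = 17/401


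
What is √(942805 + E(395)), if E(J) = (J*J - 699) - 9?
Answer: √1098122 ≈ 1047.9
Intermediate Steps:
E(J) = -708 + J² (E(J) = (J² - 699) - 9 = (-699 + J²) - 9 = -708 + J²)
√(942805 + E(395)) = √(942805 + (-708 + 395²)) = √(942805 + (-708 + 156025)) = √(942805 + 155317) = √1098122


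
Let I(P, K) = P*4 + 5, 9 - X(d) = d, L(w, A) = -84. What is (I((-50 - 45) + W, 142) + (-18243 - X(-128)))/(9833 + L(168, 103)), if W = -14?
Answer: -18811/9749 ≈ -1.9295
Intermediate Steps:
X(d) = 9 - d
I(P, K) = 5 + 4*P (I(P, K) = 4*P + 5 = 5 + 4*P)
(I((-50 - 45) + W, 142) + (-18243 - X(-128)))/(9833 + L(168, 103)) = ((5 + 4*((-50 - 45) - 14)) + (-18243 - (9 - 1*(-128))))/(9833 - 84) = ((5 + 4*(-95 - 14)) + (-18243 - (9 + 128)))/9749 = ((5 + 4*(-109)) + (-18243 - 1*137))*(1/9749) = ((5 - 436) + (-18243 - 137))*(1/9749) = (-431 - 18380)*(1/9749) = -18811*1/9749 = -18811/9749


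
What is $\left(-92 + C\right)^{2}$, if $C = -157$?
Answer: $62001$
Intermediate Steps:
$\left(-92 + C\right)^{2} = \left(-92 - 157\right)^{2} = \left(-249\right)^{2} = 62001$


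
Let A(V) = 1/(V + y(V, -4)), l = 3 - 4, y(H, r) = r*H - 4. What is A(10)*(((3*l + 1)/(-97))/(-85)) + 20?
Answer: 2803301/140165 ≈ 20.000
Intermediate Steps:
y(H, r) = -4 + H*r (y(H, r) = H*r - 4 = -4 + H*r)
l = -1
A(V) = 1/(-4 - 3*V) (A(V) = 1/(V + (-4 + V*(-4))) = 1/(V + (-4 - 4*V)) = 1/(-4 - 3*V))
A(10)*(((3*l + 1)/(-97))/(-85)) + 20 = (((3*(-1) + 1)/(-97))/(-85))/(-4 - 3*10) + 20 = (((-3 + 1)*(-1/97))*(-1/85))/(-4 - 30) + 20 = (-2*(-1/97)*(-1/85))/(-34) + 20 = -(-1)/(1649*85) + 20 = -1/34*(-2/8245) + 20 = 1/140165 + 20 = 2803301/140165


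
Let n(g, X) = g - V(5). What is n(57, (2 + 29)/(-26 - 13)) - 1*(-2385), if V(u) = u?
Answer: 2437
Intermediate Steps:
n(g, X) = -5 + g (n(g, X) = g - 1*5 = g - 5 = -5 + g)
n(57, (2 + 29)/(-26 - 13)) - 1*(-2385) = (-5 + 57) - 1*(-2385) = 52 + 2385 = 2437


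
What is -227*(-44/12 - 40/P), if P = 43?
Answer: 134611/129 ≈ 1043.5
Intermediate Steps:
-227*(-44/12 - 40/P) = -227*(-44/12 - 40/43) = -227*(-44*1/12 - 40*1/43) = -227*(-11/3 - 40/43) = -227*(-593/129) = 134611/129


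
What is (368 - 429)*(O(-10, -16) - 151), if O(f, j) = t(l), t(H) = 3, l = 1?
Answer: 9028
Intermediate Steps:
O(f, j) = 3
(368 - 429)*(O(-10, -16) - 151) = (368 - 429)*(3 - 151) = -61*(-148) = 9028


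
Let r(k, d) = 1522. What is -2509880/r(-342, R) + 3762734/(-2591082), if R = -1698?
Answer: -1627257942827/985906701 ≈ -1650.5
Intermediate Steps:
-2509880/r(-342, R) + 3762734/(-2591082) = -2509880/1522 + 3762734/(-2591082) = -2509880*1/1522 + 3762734*(-1/2591082) = -1254940/761 - 1881367/1295541 = -1627257942827/985906701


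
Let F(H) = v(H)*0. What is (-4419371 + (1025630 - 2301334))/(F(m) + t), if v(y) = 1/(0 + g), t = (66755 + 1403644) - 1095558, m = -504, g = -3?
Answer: -5695075/374841 ≈ -15.193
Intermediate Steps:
t = 374841 (t = 1470399 - 1095558 = 374841)
v(y) = -⅓ (v(y) = 1/(0 - 3) = 1/(-3) = -⅓)
F(H) = 0 (F(H) = -⅓*0 = 0)
(-4419371 + (1025630 - 2301334))/(F(m) + t) = (-4419371 + (1025630 - 2301334))/(0 + 374841) = (-4419371 - 1275704)/374841 = -5695075*1/374841 = -5695075/374841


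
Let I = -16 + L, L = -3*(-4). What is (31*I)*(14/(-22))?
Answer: 868/11 ≈ 78.909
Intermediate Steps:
L = 12
I = -4 (I = -16 + 12 = -4)
(31*I)*(14/(-22)) = (31*(-4))*(14/(-22)) = -1736*(-1)/22 = -124*(-7/11) = 868/11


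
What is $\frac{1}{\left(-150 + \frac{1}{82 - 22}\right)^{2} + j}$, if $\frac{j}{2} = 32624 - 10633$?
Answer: $\frac{3600}{239317201} \approx 1.5043 \cdot 10^{-5}$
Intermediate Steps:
$j = 43982$ ($j = 2 \left(32624 - 10633\right) = 2 \cdot 21991 = 43982$)
$\frac{1}{\left(-150 + \frac{1}{82 - 22}\right)^{2} + j} = \frac{1}{\left(-150 + \frac{1}{82 - 22}\right)^{2} + 43982} = \frac{1}{\left(-150 + \frac{1}{60}\right)^{2} + 43982} = \frac{1}{\left(- \frac{8999}{60}\right)^{2} + 43982} = \frac{1}{\frac{80982001}{3600} + 43982} = \frac{1}{\frac{239317201}{3600}} = \frac{3600}{239317201}$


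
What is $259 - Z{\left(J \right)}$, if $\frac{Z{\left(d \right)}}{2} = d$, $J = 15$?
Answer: $229$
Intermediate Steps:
$Z{\left(d \right)} = 2 d$
$259 - Z{\left(J \right)} = 259 - 2 \cdot 15 = 259 - 30 = 229$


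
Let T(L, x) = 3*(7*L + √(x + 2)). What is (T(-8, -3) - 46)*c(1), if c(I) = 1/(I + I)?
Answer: -107 + 3*I/2 ≈ -107.0 + 1.5*I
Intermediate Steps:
c(I) = 1/(2*I)
T(L, x) = 3*√(2 + x) + 21*L (T(L, x) = 3*(7*L + √(2 + x)) = 3*(√(2 + x) + 7*L) = 3*√(2 + x) + 21*L)
(T(-8, -3) - 46)*c(1) = ((3*√(2 - 3) + 21*(-8)) - 46)*((½)/1) = ((3*√(-1) - 168) - 46)*((½)*1) = ((3*I - 168) - 46)*(½) = ((-168 + 3*I) - 46)*(½) = (-214 + 3*I)*(½) = -107 + 3*I/2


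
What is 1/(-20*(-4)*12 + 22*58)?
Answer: 1/2236 ≈ 0.00044723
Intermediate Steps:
1/(-20*(-4)*12 + 22*58) = 1/(80*12 + 1276) = 1/(960 + 1276) = 1/2236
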